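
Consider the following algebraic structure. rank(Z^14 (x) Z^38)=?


rank(M(x)N) = rank(M)*rank(N)
14*38 = 532


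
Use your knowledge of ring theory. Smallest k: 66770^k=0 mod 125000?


66770^k mod 125000:
k=1: 66770
k=2: 107900
k=3: 108000
k=4: 35000
k=5: 75000
k=6: 0
First zero at k = 6


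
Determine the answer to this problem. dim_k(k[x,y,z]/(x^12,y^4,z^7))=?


Basis: x^iy^jz^k, i<12,j<4,k<7
12*4*7=336


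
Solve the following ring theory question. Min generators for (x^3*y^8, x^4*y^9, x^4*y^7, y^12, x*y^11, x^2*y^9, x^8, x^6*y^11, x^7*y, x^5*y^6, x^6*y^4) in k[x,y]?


Remove redundant (divisible by others).
x^6*y^11 redundant.
x^4*y^9 redundant.
Min: x^8, x^7*y, x^6*y^4, x^5*y^6, x^4*y^7, x^3*y^8, x^2*y^9, x*y^11, y^12
Count=9


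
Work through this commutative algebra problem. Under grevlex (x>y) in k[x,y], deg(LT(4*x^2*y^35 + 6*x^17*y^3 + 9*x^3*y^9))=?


LT: 4*x^2*y^35
deg_x=2, deg_y=35
Total=2+35=37


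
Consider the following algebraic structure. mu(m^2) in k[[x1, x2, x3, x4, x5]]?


C(n+d-1,d)=C(6,2)=15


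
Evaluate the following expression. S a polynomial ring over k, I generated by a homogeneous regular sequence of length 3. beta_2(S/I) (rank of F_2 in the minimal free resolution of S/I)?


Regular sequence => Koszul complex is the minimal free resolution.
Syz_1 minimally generated by Koszul relations f_i*e_j - f_j*e_i (i<j): mu(Syz_1) = beta_2 = C(m,2) = m(m-1)/2
m=3
3*2/2 = 3


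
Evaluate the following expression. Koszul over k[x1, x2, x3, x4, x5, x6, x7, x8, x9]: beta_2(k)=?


C(n,i)=C(9,2)=36


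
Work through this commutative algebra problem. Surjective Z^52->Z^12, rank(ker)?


rank(ker) = 52-12 = 40


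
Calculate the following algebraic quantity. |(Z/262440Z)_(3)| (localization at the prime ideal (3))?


3-primary part: 262440=3^8*40
Size=3^8=6561


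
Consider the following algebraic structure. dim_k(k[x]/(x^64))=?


Basis: 1,x,...,x^63
dim=64


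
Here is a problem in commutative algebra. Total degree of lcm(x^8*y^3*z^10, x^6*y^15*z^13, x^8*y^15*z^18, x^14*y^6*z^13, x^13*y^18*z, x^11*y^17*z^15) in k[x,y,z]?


lcm = componentwise max:
x: max(8,6,8,14,13,11)=14
y: max(3,15,15,6,18,17)=18
z: max(10,13,18,13,1,15)=18
Total=14+18+18=50


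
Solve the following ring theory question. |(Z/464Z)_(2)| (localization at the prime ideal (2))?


2-primary part: 464=2^4*29
Size=2^4=16


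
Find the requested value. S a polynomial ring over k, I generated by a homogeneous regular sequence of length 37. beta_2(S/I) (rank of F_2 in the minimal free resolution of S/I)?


Regular sequence => Koszul complex is the minimal free resolution.
Syz_1 minimally generated by Koszul relations f_i*e_j - f_j*e_i (i<j): mu(Syz_1) = beta_2 = C(m,2) = m(m-1)/2
m=37
37*36/2 = 666


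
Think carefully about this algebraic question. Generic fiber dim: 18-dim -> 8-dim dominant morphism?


dim(fiber)=dim(X)-dim(Y)=18-8=10


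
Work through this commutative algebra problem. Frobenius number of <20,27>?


gcd(20,27)=1 => F=ab-a-b=20*27-20-27=540-47=493


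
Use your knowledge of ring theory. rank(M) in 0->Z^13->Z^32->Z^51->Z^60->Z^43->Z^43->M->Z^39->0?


Alt sum=0:
(-1)^0*13 + (-1)^1*32 + (-1)^2*51 + (-1)^3*60 + (-1)^4*43 + (-1)^5*43 + (-1)^6*? + (-1)^7*39=0
rank(M)=67


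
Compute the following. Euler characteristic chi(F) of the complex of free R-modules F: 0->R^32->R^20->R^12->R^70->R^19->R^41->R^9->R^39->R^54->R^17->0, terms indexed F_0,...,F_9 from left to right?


chi = sum (-1)^i * rank:
(-1)^0*32=32
(-1)^1*20=-20
(-1)^2*12=12
(-1)^3*70=-70
(-1)^4*19=19
(-1)^5*41=-41
(-1)^6*9=9
(-1)^7*39=-39
(-1)^8*54=54
(-1)^9*17=-17
chi=-61


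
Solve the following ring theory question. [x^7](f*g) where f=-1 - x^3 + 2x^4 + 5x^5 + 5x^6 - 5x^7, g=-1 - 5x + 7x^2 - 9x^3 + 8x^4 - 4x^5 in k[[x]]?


[x^7] = sum a_i*b_j, i+j=7
  -1*8=-8
  2*-9=-18
  5*7=35
  5*-5=-25
  -5*-1=5
Sum=-11


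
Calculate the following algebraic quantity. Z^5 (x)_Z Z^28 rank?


rank(M(x)N) = rank(M)*rank(N)
5*28 = 140


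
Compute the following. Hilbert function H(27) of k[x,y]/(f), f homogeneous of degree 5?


H(t)=d for t>=d-1.
d=5, t=27
H(27)=5


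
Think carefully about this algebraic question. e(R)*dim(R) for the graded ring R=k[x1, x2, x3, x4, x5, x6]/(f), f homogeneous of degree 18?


e(R)=deg(f)=18, dim(R)=6-1=5
e*dim=18*5=90


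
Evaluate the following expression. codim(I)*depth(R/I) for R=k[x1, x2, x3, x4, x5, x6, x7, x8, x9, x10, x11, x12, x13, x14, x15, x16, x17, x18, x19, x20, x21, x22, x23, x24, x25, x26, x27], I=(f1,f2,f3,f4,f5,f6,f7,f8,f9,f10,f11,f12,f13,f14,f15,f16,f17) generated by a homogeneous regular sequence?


codim=17, depth=dim(R/I)=27-17=10
Product=17*10=170


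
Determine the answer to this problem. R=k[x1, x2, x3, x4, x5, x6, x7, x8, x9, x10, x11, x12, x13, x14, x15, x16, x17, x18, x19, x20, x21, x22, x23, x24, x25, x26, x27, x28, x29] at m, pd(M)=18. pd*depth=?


pd+depth=29
depth=29-18=11
pd*depth=18*11=198


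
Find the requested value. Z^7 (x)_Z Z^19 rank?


rank(M(x)N) = rank(M)*rank(N)
7*19 = 133


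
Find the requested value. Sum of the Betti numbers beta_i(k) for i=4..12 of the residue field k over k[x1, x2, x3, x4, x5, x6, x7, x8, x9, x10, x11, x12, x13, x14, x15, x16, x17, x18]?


Koszul resolution: beta_i(k)=C(n,i), n=18
C(18,4)=3060, C(18,5)=8568, C(18,6)=18564, C(18,7)=31824, C(18,8)=43758, C(18,9)=48620, C(18,10)=43758, C(18,11)=31824, C(18,12)=18564
Sum=248540


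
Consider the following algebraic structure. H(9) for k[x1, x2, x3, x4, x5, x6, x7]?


C(d+n-1,n-1)=C(15,6)=5005


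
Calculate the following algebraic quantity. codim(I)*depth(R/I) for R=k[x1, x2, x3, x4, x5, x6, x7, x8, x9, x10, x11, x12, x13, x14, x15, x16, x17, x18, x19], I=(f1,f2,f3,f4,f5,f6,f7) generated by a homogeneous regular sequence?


codim=7, depth=dim(R/I)=19-7=12
Product=7*12=84


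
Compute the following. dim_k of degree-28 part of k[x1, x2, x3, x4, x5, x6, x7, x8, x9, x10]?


C(d+n-1,n-1)=C(37,9)=124403620


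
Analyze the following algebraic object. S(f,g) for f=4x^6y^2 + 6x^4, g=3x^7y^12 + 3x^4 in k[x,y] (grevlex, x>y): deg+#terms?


LT(f)=4x^6y^2, LT(g)=3x^7y^12
lcm(LM)=x^7y^12
S(f,g) (scaled by 12 to clear denominators) = 3xy^10*f - 4*g = 18x^5y^10 - 12x^4
2 terms, deg 15.
15+2=17


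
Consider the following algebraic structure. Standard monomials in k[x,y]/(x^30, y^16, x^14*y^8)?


k[x,y]/I, I = (x^30, y^16, x^14*y^8)
Rect: 30x16=480. Corner: (30-14)x(16-8)=128.
dim = 480-128 = 352


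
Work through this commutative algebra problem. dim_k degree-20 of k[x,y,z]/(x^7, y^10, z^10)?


Need i<7, j<10, k<10 with i+j+k=20.
For each i, j ranges over max(0,20-i-9)..min(9,20-i):
  i=0: j in [11,9] -> 0
  i=1: j in [10,9] -> 0
  i=2: j in [9,9] -> 1
  i=3: j in [8,9] -> 2
  i=4: j in [7,9] -> 3
  i=5: j in [6,9] -> 4
  i=6: j in [5,9] -> 5
H(20) = 0+0+1+2+3+4+5 = 15


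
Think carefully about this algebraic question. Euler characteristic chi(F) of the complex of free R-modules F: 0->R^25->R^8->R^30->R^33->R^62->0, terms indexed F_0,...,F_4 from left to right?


chi = sum (-1)^i * rank:
(-1)^0*25=25
(-1)^1*8=-8
(-1)^2*30=30
(-1)^3*33=-33
(-1)^4*62=62
chi=76


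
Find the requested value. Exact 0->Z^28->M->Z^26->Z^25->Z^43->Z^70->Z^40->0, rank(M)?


Alt sum=0:
(-1)^0*28 + (-1)^1*? + (-1)^2*26 + (-1)^3*25 + (-1)^4*43 + (-1)^5*70 + (-1)^6*40=0
rank(M)=42


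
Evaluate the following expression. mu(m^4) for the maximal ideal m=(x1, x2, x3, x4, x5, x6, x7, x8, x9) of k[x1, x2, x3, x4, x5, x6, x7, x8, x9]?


Graded Nakayama: mu(m^d) = dim_k (m^d/m^(d+1)) = #degree-4 monomials in 9 vars
C(n+d-1,d)=C(12,4)=495


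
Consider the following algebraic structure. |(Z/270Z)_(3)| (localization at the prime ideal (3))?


3-primary part: 270=3^3*10
Size=3^3=27


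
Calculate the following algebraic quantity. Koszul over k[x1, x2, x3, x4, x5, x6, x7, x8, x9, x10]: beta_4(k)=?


C(n,i)=C(10,4)=210


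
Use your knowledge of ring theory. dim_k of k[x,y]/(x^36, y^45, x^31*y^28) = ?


k[x,y]/I, I = (x^36, y^45, x^31*y^28)
Rect: 36x45=1620. Corner: (36-31)x(45-28)=85.
dim = 1620-85 = 1535


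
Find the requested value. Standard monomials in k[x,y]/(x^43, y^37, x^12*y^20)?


k[x,y]/I, I = (x^43, y^37, x^12*y^20)
Rect: 43x37=1591. Corner: (43-12)x(37-20)=527.
dim = 1591-527 = 1064


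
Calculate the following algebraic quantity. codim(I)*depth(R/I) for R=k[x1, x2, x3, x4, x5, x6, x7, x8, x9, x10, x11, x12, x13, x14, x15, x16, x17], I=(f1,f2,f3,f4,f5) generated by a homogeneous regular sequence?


codim=5, depth=dim(R/I)=17-5=12
Product=5*12=60


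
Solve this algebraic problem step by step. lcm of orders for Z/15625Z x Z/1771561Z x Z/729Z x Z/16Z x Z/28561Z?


Exponent = lcm of the cyclic orders; pairwise coprime => product.
5^6*11^6*3^6*2^4*13^4=15625*1771561*729*16*28561=9221404165652250000


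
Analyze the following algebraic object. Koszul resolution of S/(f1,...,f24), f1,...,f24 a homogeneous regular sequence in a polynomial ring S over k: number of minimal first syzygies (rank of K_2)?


Regular sequence => Koszul complex is the minimal free resolution.
Syz_1 minimally generated by Koszul relations f_i*e_j - f_j*e_i (i<j): mu(Syz_1) = beta_2 = C(m,2) = m(m-1)/2
m=24
24*23/2 = 276


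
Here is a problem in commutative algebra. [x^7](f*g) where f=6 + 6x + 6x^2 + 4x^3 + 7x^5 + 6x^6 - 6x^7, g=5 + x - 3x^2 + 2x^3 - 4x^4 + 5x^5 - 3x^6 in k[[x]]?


[x^7] = sum a_i*b_j, i+j=7
  6*-3=-18
  6*5=30
  4*-4=-16
  7*-3=-21
  6*1=6
  -6*5=-30
Sum=-49


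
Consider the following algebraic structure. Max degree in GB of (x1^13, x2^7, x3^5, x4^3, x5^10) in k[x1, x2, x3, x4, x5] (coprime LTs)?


Pure powers, coprime LTs => already GB.
Degrees: 13, 7, 5, 3, 10
Max=13


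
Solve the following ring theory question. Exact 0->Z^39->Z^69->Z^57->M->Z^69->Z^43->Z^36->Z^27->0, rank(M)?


Alt sum=0:
(-1)^0*39 + (-1)^1*69 + (-1)^2*57 + (-1)^3*? + (-1)^4*69 + (-1)^5*43 + (-1)^6*36 + (-1)^7*27=0
rank(M)=62


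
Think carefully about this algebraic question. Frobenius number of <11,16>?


gcd(11,16)=1 => F=ab-a-b=11*16-11-16=176-27=149


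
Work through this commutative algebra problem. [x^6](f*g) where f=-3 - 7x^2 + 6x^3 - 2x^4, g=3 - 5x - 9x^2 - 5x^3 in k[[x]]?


[x^6] = sum a_i*b_j, i+j=6
  6*-5=-30
  -2*-9=18
Sum=-12


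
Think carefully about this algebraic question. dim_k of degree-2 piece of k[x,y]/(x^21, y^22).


k[x,y], I = (x^21, y^22), d = 2
Need i < 21 and d-i < 22.
Range: 0 <= i <= 2.
H(2) = 3


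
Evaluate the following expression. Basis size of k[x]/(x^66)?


Basis: 1,x,...,x^65
dim=66


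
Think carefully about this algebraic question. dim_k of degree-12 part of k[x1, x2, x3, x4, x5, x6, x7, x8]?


C(d+n-1,n-1)=C(19,7)=50388


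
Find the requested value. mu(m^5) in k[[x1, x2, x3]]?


C(n+d-1,d)=C(7,5)=21


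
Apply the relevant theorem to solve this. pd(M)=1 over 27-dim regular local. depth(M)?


pd+depth=depth(R)=27
depth=27-1=26


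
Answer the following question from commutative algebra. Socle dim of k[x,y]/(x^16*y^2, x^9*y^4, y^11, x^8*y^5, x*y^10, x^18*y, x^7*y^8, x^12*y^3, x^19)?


Socle = ann(m) = span of standard monomials u with x*u, y*u in I (staircase corners).
Minimal generators: x^19, x^18*y, x^16*y^2, x^12*y^3, x^9*y^4, x^8*y^5, x^7*y^8, x*y^10, y^11
Corners: y^10, x^6y^9, x^7y^7, x^8y^4, x^11y^3, x^15y^2, x^17y, x^18
Socle dim=8


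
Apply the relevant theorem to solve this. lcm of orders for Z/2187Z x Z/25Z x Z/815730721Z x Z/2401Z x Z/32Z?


Exponent = lcm of the cyclic orders; pairwise coprime => product.
3^7*5^2*13^8*7^4*2^5=2187*25*815730721*2401*32=3426713129177301600


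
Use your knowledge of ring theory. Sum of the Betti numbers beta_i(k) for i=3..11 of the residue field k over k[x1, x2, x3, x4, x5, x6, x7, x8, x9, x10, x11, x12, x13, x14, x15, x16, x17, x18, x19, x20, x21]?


Koszul resolution: beta_i(k)=C(n,i), n=21
C(21,3)=1330, C(21,4)=5985, C(21,5)=20349, C(21,6)=54264, C(21,7)=116280, C(21,8)=203490, C(21,9)=293930, C(21,10)=352716, C(21,11)=352716
Sum=1401060


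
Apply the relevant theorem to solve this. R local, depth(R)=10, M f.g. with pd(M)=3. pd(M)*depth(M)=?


pd+depth=10
depth=10-3=7
pd*depth=3*7=21


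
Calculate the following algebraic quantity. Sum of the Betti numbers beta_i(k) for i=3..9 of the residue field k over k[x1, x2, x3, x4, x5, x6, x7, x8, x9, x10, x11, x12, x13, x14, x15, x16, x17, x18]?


Koszul resolution: beta_i(k)=C(n,i), n=18
C(18,3)=816, C(18,4)=3060, C(18,5)=8568, C(18,6)=18564, C(18,7)=31824, C(18,8)=43758, C(18,9)=48620
Sum=155210


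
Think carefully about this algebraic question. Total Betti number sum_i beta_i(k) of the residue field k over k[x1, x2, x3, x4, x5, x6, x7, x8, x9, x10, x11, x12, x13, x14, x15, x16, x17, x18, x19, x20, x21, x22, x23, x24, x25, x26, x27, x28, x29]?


Koszul resolution: beta_i(k)=C(n,i), n=29
sum_i C(29,i) = 2^29 = 536870912


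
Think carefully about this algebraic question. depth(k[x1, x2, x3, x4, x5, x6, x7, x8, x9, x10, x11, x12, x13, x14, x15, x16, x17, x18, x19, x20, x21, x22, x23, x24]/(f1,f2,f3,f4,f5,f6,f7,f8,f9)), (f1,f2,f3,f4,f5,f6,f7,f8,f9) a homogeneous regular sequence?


depth(R)=24
depth(R/I)=24-9=15


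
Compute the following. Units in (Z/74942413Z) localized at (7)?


Local ring = Z/5764801Z.
phi(5764801) = 7^7*(7-1) = 4941258


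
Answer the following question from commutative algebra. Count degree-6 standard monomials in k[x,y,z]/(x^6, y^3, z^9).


Need i<6, j<3, k<9 with i+j+k=6.
For each i, j ranges over max(0,6-i-8)..min(2,6-i):
  i=0: j in [0,2] -> 3
  i=1: j in [0,2] -> 3
  i=2: j in [0,2] -> 3
  i=3: j in [0,2] -> 3
  i=4: j in [0,2] -> 3
  i=5: j in [0,1] -> 2
H(6) = 3+3+3+3+3+2 = 17


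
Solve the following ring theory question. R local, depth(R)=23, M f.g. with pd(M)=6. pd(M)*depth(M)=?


pd+depth=23
depth=23-6=17
pd*depth=6*17=102


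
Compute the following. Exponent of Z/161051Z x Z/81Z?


Exponent = lcm of the cyclic orders; pairwise coprime => product.
11^5*3^4=161051*81=13045131


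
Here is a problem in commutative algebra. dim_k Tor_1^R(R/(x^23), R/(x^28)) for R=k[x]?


Tor_1(R/I,R/J)=(I cap J)/IJ=(x^28)/(x^51)
dim=51-28=min(23,28)=23


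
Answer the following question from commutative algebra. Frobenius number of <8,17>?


gcd(8,17)=1 => F=ab-a-b=8*17-8-17=136-25=111


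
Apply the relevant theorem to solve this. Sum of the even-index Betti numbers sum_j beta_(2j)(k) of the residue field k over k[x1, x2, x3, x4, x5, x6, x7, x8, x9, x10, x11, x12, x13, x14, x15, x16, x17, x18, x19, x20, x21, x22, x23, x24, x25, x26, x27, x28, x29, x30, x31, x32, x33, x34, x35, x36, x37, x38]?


Koszul resolution: beta_i(k)=C(n,i), n=38
sum_even C(38,i) = 2^(n-1) = 2^37 = 137438953472


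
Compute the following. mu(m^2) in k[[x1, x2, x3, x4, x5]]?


C(n+d-1,d)=C(6,2)=15


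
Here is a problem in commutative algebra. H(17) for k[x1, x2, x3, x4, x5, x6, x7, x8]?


C(d+n-1,n-1)=C(24,7)=346104


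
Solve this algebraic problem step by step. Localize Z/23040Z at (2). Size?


2-primary part: 23040=2^9*45
Size=2^9=512


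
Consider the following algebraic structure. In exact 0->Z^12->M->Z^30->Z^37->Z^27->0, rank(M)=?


Alt sum=0:
(-1)^0*12 + (-1)^1*? + (-1)^2*30 + (-1)^3*37 + (-1)^4*27=0
rank(M)=32


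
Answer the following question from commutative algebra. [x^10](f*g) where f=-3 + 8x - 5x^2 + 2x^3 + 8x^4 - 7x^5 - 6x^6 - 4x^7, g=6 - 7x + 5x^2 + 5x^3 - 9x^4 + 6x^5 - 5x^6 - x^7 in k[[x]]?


[x^10] = sum a_i*b_j, i+j=10
  2*-1=-2
  8*-5=-40
  -7*6=-42
  -6*-9=54
  -4*5=-20
Sum=-50


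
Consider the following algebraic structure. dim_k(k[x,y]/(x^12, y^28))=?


Basis: x^i*y^j, i<12, j<28
12*28=336


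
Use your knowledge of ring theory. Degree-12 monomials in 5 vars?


C(d+n-1,n-1)=C(16,4)=1820


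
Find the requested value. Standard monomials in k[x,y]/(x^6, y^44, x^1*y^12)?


k[x,y]/I, I = (x^6, y^44, x^1*y^12)
Rect: 6x44=264. Corner: (6-1)x(44-12)=160.
dim = 264-160 = 104


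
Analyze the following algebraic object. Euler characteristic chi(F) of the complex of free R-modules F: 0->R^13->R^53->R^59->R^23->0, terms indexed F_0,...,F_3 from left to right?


chi = sum (-1)^i * rank:
(-1)^0*13=13
(-1)^1*53=-53
(-1)^2*59=59
(-1)^3*23=-23
chi=-4


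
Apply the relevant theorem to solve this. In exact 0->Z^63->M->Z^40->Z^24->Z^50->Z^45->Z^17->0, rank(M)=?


Alt sum=0:
(-1)^0*63 + (-1)^1*? + (-1)^2*40 + (-1)^3*24 + (-1)^4*50 + (-1)^5*45 + (-1)^6*17=0
rank(M)=101


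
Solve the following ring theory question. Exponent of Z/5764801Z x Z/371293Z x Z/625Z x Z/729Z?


Exponent = lcm of the cyclic orders; pairwise coprime => product.
7^8*13^5*5^4*3^6=5764801*371293*625*729=975233536161373125


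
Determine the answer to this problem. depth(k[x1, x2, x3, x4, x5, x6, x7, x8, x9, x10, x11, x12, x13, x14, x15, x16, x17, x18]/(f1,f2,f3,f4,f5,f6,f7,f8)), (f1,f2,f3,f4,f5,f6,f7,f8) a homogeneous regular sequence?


depth(R)=18
depth(R/I)=18-8=10


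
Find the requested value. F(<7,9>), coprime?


gcd(7,9)=1 => F=ab-a-b=7*9-7-9=63-16=47


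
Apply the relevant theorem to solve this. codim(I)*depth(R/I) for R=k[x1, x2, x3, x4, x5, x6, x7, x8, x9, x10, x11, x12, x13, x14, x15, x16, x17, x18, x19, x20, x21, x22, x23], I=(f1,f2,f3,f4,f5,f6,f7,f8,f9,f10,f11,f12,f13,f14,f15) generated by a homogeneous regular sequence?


codim=15, depth=dim(R/I)=23-15=8
Product=15*8=120


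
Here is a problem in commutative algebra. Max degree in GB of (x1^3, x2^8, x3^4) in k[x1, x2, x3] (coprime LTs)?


Pure powers, coprime LTs => already GB.
Degrees: 3, 8, 4
Max=8


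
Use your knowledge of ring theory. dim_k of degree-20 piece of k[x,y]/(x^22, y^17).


k[x,y], I = (x^22, y^17), d = 20
Need i < 22 and d-i < 17.
Range: 4 <= i <= 20.
H(20) = 17


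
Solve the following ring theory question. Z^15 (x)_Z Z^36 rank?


rank(M(x)N) = rank(M)*rank(N)
15*36 = 540


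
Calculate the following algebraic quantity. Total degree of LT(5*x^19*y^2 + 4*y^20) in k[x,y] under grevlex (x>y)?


LT: 5*x^19*y^2
deg_x=19, deg_y=2
Total=19+2=21


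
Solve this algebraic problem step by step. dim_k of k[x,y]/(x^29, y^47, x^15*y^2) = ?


k[x,y]/I, I = (x^29, y^47, x^15*y^2)
Rect: 29x47=1363. Corner: (29-15)x(47-2)=630.
dim = 1363-630 = 733


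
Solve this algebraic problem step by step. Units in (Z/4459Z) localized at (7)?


Local ring = Z/343Z.
phi(343) = 7^2*(7-1) = 294


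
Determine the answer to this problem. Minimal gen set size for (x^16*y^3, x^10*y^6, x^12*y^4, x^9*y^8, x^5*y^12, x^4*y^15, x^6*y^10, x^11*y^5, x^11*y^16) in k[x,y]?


Remove redundant (divisible by others).
x^11*y^16 redundant.
Min: x^16*y^3, x^12*y^4, x^11*y^5, x^10*y^6, x^9*y^8, x^6*y^10, x^5*y^12, x^4*y^15
Count=8


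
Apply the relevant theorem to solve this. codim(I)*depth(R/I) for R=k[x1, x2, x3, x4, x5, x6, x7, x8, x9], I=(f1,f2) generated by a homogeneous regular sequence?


codim=2, depth=dim(R/I)=9-2=7
Product=2*7=14


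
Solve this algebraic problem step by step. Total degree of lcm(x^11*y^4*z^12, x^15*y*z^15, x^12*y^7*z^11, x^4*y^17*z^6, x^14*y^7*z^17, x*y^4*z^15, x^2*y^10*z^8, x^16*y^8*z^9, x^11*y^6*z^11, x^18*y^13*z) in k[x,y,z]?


lcm = componentwise max:
x: max(11,15,12,4,14,1,2,16,11,18)=18
y: max(4,1,7,17,7,4,10,8,6,13)=17
z: max(12,15,11,6,17,15,8,9,11,1)=17
Total=18+17+17=52


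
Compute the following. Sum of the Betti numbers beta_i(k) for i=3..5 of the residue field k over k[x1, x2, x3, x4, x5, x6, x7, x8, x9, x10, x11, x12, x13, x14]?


Koszul resolution: beta_i(k)=C(n,i), n=14
C(14,3)=364, C(14,4)=1001, C(14,5)=2002
Sum=3367


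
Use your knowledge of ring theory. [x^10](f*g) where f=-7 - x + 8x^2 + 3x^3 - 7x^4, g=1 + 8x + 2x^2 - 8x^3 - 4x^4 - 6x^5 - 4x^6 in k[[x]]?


[x^10] = sum a_i*b_j, i+j=10
  -7*-4=28
Sum=28


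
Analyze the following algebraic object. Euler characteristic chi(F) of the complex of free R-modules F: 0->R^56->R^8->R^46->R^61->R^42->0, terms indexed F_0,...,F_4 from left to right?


chi = sum (-1)^i * rank:
(-1)^0*56=56
(-1)^1*8=-8
(-1)^2*46=46
(-1)^3*61=-61
(-1)^4*42=42
chi=75


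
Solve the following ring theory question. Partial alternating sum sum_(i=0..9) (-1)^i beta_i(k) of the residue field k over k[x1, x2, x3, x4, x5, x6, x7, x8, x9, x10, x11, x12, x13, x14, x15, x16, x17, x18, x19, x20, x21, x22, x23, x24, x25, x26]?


Koszul resolution: beta_i(k)=C(n,i), n=26
sum_(i=0..p) (-1)^i C(n,i) = (-1)^p C(n-1,p)
(-1)^9*C(25,9) = (-1)^9*2042975 = -2042975


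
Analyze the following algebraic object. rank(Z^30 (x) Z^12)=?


rank(M(x)N) = rank(M)*rank(N)
30*12 = 360


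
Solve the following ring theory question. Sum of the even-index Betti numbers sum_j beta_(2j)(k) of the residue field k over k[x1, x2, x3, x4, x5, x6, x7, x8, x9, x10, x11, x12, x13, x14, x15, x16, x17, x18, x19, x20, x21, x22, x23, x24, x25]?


Koszul resolution: beta_i(k)=C(n,i), n=25
sum_even C(25,i) = 2^(n-1) = 2^24 = 16777216


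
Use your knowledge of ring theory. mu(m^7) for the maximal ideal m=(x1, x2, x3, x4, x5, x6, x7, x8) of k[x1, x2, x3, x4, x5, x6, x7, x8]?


Graded Nakayama: mu(m^d) = dim_k (m^d/m^(d+1)) = #degree-7 monomials in 8 vars
C(n+d-1,d)=C(14,7)=3432


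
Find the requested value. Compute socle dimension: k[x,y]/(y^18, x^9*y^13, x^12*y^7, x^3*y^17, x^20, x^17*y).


Socle = ann(m) = span of standard monomials u with x*u, y*u in I (staircase corners).
Minimal generators: x^20, x^17*y, x^12*y^7, x^9*y^13, x^3*y^17, y^18
Corners: x^2y^17, x^8y^16, x^11y^12, x^16y^6, x^19
Socle dim=5


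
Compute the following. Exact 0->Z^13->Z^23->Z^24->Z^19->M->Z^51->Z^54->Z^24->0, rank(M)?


Alt sum=0:
(-1)^0*13 + (-1)^1*23 + (-1)^2*24 + (-1)^3*19 + (-1)^4*? + (-1)^5*51 + (-1)^6*54 + (-1)^7*24=0
rank(M)=26


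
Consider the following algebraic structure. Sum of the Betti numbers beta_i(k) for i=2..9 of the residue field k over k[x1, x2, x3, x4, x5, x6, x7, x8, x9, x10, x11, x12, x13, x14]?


Koszul resolution: beta_i(k)=C(n,i), n=14
C(14,2)=91, C(14,3)=364, C(14,4)=1001, C(14,5)=2002, C(14,6)=3003, C(14,7)=3432, C(14,8)=3003, C(14,9)=2002
Sum=14898


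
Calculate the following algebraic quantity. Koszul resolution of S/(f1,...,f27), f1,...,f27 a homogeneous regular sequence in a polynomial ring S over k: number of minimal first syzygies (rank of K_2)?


Regular sequence => Koszul complex is the minimal free resolution.
Syz_1 minimally generated by Koszul relations f_i*e_j - f_j*e_i (i<j): mu(Syz_1) = beta_2 = C(m,2) = m(m-1)/2
m=27
27*26/2 = 351


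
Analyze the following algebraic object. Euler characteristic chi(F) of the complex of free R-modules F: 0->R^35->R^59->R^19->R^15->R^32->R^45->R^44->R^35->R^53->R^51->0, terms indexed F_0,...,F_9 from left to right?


chi = sum (-1)^i * rank:
(-1)^0*35=35
(-1)^1*59=-59
(-1)^2*19=19
(-1)^3*15=-15
(-1)^4*32=32
(-1)^5*45=-45
(-1)^6*44=44
(-1)^7*35=-35
(-1)^8*53=53
(-1)^9*51=-51
chi=-22


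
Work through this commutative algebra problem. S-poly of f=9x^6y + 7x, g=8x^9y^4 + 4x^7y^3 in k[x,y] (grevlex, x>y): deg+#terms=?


LT(f)=9x^6y, LT(g)=8x^9y^4
lcm(LM)=x^9y^4
S(f,g) (scaled by 72 to clear denominators) = 8x^3y^3*f - 9*g = -36x^7y^3 + 56x^4y^3
2 terms, deg 10.
10+2=12


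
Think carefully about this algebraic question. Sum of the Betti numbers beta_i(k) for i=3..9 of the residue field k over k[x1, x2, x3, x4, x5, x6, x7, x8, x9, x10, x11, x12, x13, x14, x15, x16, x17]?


Koszul resolution: beta_i(k)=C(n,i), n=17
C(17,3)=680, C(17,4)=2380, C(17,5)=6188, C(17,6)=12376, C(17,7)=19448, C(17,8)=24310, C(17,9)=24310
Sum=89692


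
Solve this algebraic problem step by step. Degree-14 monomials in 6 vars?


C(d+n-1,n-1)=C(19,5)=11628


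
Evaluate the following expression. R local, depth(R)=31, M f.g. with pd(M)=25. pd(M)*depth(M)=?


pd+depth=31
depth=31-25=6
pd*depth=25*6=150


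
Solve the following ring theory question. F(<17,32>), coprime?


gcd(17,32)=1 => F=ab-a-b=17*32-17-32=544-49=495


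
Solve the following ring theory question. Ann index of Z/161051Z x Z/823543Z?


Exponent = lcm of the cyclic orders; pairwise coprime => product.
11^5*7^7=161051*823543=132632423693


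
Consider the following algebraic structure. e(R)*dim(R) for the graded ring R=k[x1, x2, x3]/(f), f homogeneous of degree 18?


e(R)=deg(f)=18, dim(R)=3-1=2
e*dim=18*2=36


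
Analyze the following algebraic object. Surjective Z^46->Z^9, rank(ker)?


rank(ker) = 46-9 = 37


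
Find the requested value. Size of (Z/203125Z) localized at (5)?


5-primary part: 203125=5^6*13
Size=5^6=15625


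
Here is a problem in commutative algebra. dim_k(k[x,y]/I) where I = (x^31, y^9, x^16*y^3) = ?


k[x,y]/I, I = (x^31, y^9, x^16*y^3)
Rect: 31x9=279. Corner: (31-16)x(9-3)=90.
dim = 279-90 = 189


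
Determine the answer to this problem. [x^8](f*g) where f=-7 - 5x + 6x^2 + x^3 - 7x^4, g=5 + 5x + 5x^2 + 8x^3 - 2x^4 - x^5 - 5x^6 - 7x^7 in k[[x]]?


[x^8] = sum a_i*b_j, i+j=8
  -5*-7=35
  6*-5=-30
  1*-1=-1
  -7*-2=14
Sum=18


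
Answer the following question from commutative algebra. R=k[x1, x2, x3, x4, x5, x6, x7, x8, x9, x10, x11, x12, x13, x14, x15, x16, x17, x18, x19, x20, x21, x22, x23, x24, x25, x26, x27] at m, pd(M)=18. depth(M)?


pd+depth=depth(R)=27
depth=27-18=9


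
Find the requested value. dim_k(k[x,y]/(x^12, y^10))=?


Basis: x^i*y^j, i<12, j<10
12*10=120


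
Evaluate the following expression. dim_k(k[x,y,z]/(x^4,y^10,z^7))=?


Basis: x^iy^jz^k, i<4,j<10,k<7
4*10*7=280


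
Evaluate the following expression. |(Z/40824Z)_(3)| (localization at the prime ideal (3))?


3-primary part: 40824=3^6*56
Size=3^6=729


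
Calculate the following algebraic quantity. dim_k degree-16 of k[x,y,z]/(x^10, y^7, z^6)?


Need i<10, j<7, k<6 with i+j+k=16.
For each i, j ranges over max(0,16-i-5)..min(6,16-i):
  i=0: j in [11,6] -> 0
  i=1: j in [10,6] -> 0
  i=2: j in [9,6] -> 0
  i=3: j in [8,6] -> 0
  i=4: j in [7,6] -> 0
  i=5: j in [6,6] -> 1
  i=6: j in [5,6] -> 2
  i=7: j in [4,6] -> 3
  i=8: j in [3,6] -> 4
  i=9: j in [2,6] -> 5
H(16) = 0+0+0+0+0+1+2+3+4+5 = 15


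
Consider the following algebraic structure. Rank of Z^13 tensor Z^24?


rank(M(x)N) = rank(M)*rank(N)
13*24 = 312


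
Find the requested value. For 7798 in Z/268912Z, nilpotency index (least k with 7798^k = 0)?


7798^k mod 268912:
k=1: 7798
k=2: 34692
k=3: 2744
k=4: 153664
k=5: 0
First zero at k = 5


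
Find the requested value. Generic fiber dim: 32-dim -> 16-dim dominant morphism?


dim(fiber)=dim(X)-dim(Y)=32-16=16


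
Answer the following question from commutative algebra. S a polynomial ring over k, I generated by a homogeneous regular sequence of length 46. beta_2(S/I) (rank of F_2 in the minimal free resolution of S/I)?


Regular sequence => Koszul complex is the minimal free resolution.
Syz_1 minimally generated by Koszul relations f_i*e_j - f_j*e_i (i<j): mu(Syz_1) = beta_2 = C(m,2) = m(m-1)/2
m=46
46*45/2 = 1035


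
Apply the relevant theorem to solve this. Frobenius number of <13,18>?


gcd(13,18)=1 => F=ab-a-b=13*18-13-18=234-31=203


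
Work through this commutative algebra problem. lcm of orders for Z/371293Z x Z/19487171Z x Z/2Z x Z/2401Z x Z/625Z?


Exponent = lcm of the cyclic orders; pairwise coprime => product.
13^5*11^7*2^1*7^4*5^4=371293*19487171*2*2401*625=21715394859036628750


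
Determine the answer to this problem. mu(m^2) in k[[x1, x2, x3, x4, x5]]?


C(n+d-1,d)=C(6,2)=15


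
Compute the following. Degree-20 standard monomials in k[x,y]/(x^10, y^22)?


k[x,y], I = (x^10, y^22), d = 20
Need i < 10 and d-i < 22.
Range: 0 <= i <= 9.
H(20) = 10


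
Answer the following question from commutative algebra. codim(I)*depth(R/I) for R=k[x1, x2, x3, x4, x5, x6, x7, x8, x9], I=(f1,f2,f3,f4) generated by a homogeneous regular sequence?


codim=4, depth=dim(R/I)=9-4=5
Product=4*5=20


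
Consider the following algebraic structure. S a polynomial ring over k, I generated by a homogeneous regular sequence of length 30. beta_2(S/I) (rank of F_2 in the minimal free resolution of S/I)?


Regular sequence => Koszul complex is the minimal free resolution.
Syz_1 minimally generated by Koszul relations f_i*e_j - f_j*e_i (i<j): mu(Syz_1) = beta_2 = C(m,2) = m(m-1)/2
m=30
30*29/2 = 435


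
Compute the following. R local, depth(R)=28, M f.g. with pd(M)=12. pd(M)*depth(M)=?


pd+depth=28
depth=28-12=16
pd*depth=12*16=192


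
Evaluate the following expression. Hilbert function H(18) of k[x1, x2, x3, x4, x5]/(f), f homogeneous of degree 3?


C(22,4)-C(19,4)=7315-3876=3439


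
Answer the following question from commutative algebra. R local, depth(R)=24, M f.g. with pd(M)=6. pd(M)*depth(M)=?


pd+depth=24
depth=24-6=18
pd*depth=6*18=108


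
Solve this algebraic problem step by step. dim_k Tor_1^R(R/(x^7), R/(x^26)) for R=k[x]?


Tor_1(R/I,R/J)=(I cap J)/IJ=(x^26)/(x^33)
dim=33-26=min(7,26)=7


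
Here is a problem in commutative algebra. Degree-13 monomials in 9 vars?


C(d+n-1,n-1)=C(21,8)=203490


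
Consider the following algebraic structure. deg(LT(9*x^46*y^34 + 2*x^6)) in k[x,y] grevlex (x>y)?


LT: 9*x^46*y^34
deg_x=46, deg_y=34
Total=46+34=80


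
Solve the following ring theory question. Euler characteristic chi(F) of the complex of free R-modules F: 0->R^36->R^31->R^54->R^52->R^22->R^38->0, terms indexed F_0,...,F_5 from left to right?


chi = sum (-1)^i * rank:
(-1)^0*36=36
(-1)^1*31=-31
(-1)^2*54=54
(-1)^3*52=-52
(-1)^4*22=22
(-1)^5*38=-38
chi=-9


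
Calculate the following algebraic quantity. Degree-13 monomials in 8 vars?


C(d+n-1,n-1)=C(20,7)=77520


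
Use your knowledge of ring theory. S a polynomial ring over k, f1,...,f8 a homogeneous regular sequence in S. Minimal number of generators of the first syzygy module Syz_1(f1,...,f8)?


Regular sequence => Koszul complex is the minimal free resolution.
Syz_1 minimally generated by Koszul relations f_i*e_j - f_j*e_i (i<j): mu(Syz_1) = beta_2 = C(m,2) = m(m-1)/2
m=8
8*7/2 = 28


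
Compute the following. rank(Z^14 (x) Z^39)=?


rank(M(x)N) = rank(M)*rank(N)
14*39 = 546


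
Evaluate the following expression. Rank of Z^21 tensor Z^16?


rank(M(x)N) = rank(M)*rank(N)
21*16 = 336


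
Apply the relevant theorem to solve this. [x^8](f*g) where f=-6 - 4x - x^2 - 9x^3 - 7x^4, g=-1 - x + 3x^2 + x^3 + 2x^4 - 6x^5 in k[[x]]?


[x^8] = sum a_i*b_j, i+j=8
  -9*-6=54
  -7*2=-14
Sum=40


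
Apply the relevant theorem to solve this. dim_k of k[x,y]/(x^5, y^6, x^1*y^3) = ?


k[x,y]/I, I = (x^5, y^6, x^1*y^3)
Rect: 5x6=30. Corner: (5-1)x(6-3)=12.
dim = 30-12 = 18


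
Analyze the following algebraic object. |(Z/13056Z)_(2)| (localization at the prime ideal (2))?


2-primary part: 13056=2^8*51
Size=2^8=256


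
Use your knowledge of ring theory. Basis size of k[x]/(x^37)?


Basis: 1,x,...,x^36
dim=37


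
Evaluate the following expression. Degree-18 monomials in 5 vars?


C(d+n-1,n-1)=C(22,4)=7315


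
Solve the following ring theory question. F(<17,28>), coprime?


gcd(17,28)=1 => F=ab-a-b=17*28-17-28=476-45=431


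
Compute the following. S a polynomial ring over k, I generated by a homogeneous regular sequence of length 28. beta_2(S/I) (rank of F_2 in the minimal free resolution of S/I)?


Regular sequence => Koszul complex is the minimal free resolution.
Syz_1 minimally generated by Koszul relations f_i*e_j - f_j*e_i (i<j): mu(Syz_1) = beta_2 = C(m,2) = m(m-1)/2
m=28
28*27/2 = 378


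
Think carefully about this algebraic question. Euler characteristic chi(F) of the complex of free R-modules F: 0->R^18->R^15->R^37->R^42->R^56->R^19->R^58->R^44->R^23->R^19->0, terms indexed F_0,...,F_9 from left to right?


chi = sum (-1)^i * rank:
(-1)^0*18=18
(-1)^1*15=-15
(-1)^2*37=37
(-1)^3*42=-42
(-1)^4*56=56
(-1)^5*19=-19
(-1)^6*58=58
(-1)^7*44=-44
(-1)^8*23=23
(-1)^9*19=-19
chi=53


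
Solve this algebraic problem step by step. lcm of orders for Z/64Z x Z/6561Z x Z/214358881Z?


Exponent = lcm of the cyclic orders; pairwise coprime => product.
2^6*3^8*11^8=64*6561*214358881=90010151567424


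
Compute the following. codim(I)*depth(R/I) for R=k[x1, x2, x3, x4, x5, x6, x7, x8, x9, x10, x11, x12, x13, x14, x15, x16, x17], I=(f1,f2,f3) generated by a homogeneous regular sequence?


codim=3, depth=dim(R/I)=17-3=14
Product=3*14=42


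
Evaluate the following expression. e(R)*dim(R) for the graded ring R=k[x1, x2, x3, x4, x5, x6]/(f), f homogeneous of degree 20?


e(R)=deg(f)=20, dim(R)=6-1=5
e*dim=20*5=100


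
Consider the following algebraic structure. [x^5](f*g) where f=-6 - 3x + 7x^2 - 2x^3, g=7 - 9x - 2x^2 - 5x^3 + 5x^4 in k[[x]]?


[x^5] = sum a_i*b_j, i+j=5
  -3*5=-15
  7*-5=-35
  -2*-2=4
Sum=-46


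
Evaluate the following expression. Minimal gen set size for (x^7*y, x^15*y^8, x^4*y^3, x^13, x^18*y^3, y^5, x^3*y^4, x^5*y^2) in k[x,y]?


Remove redundant (divisible by others).
x^15*y^8 redundant.
x^18*y^3 redundant.
Min: x^13, x^7*y, x^5*y^2, x^4*y^3, x^3*y^4, y^5
Count=6


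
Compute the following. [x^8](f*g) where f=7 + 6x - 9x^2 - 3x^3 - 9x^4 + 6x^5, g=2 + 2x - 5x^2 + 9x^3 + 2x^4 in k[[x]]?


[x^8] = sum a_i*b_j, i+j=8
  -9*2=-18
  6*9=54
Sum=36


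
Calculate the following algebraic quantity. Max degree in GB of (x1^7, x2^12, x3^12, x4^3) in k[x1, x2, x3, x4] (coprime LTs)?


Pure powers, coprime LTs => already GB.
Degrees: 7, 12, 12, 3
Max=12


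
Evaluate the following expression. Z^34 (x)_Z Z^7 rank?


rank(M(x)N) = rank(M)*rank(N)
34*7 = 238


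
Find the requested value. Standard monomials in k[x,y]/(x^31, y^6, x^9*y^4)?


k[x,y]/I, I = (x^31, y^6, x^9*y^4)
Rect: 31x6=186. Corner: (31-9)x(6-4)=44.
dim = 186-44 = 142


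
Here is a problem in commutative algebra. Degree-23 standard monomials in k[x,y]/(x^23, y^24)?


k[x,y], I = (x^23, y^24), d = 23
Need i < 23 and d-i < 24.
Range: 0 <= i <= 22.
H(23) = 23


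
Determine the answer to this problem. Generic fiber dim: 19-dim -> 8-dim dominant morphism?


dim(fiber)=dim(X)-dim(Y)=19-8=11


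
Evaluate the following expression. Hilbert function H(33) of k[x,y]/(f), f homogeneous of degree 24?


H(t)=d for t>=d-1.
d=24, t=33
H(33)=24


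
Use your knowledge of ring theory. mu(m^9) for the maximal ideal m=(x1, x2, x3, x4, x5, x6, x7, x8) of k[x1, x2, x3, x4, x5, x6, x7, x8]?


Graded Nakayama: mu(m^d) = dim_k (m^d/m^(d+1)) = #degree-9 monomials in 8 vars
C(n+d-1,d)=C(16,9)=11440


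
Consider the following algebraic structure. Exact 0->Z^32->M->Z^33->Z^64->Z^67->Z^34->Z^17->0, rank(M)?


Alt sum=0:
(-1)^0*32 + (-1)^1*? + (-1)^2*33 + (-1)^3*64 + (-1)^4*67 + (-1)^5*34 + (-1)^6*17=0
rank(M)=51


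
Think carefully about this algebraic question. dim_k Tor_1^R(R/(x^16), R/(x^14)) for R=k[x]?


Tor_1(R/I,R/J)=(I cap J)/IJ=(x^16)/(x^30)
dim=30-16=min(16,14)=14


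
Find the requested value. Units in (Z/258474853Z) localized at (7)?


Local ring = Z/117649Z.
phi(117649) = 7^5*(7-1) = 100842


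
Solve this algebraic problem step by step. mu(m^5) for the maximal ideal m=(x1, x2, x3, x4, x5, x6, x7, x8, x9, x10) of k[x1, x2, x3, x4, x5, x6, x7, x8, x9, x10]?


Graded Nakayama: mu(m^d) = dim_k (m^d/m^(d+1)) = #degree-5 monomials in 10 vars
C(n+d-1,d)=C(14,5)=2002


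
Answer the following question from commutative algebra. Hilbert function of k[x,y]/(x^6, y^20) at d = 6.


k[x,y], I = (x^6, y^20), d = 6
Need i < 6 and d-i < 20.
Range: 0 <= i <= 5.
H(6) = 6


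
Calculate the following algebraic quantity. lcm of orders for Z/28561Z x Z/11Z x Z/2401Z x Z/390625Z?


Exponent = lcm of the cyclic orders; pairwise coprime => product.
13^4*11^1*7^4*5^8=28561*11*2401*390625=294658035546875


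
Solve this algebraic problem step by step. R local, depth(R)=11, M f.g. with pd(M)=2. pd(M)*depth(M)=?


pd+depth=11
depth=11-2=9
pd*depth=2*9=18


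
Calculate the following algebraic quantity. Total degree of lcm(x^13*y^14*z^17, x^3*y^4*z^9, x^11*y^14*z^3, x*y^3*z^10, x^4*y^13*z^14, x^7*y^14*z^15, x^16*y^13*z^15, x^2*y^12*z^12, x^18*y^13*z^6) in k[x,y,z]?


lcm = componentwise max:
x: max(13,3,11,1,4,7,16,2,18)=18
y: max(14,4,14,3,13,14,13,12,13)=14
z: max(17,9,3,10,14,15,15,12,6)=17
Total=18+14+17=49


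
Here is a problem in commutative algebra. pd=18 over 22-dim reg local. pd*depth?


pd+depth=22
depth=22-18=4
pd*depth=18*4=72


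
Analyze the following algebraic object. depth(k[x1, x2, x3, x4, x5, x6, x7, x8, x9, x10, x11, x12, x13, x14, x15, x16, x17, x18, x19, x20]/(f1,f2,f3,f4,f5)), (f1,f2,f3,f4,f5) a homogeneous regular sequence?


depth(R)=20
depth(R/I)=20-5=15


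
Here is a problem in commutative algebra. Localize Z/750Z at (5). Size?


5-primary part: 750=5^3*6
Size=5^3=125


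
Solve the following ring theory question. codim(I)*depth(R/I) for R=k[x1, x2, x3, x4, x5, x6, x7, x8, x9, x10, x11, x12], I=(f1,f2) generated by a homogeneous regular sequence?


codim=2, depth=dim(R/I)=12-2=10
Product=2*10=20


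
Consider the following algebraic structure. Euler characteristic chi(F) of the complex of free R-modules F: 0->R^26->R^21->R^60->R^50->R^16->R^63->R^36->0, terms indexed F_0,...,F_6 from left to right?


chi = sum (-1)^i * rank:
(-1)^0*26=26
(-1)^1*21=-21
(-1)^2*60=60
(-1)^3*50=-50
(-1)^4*16=16
(-1)^5*63=-63
(-1)^6*36=36
chi=4


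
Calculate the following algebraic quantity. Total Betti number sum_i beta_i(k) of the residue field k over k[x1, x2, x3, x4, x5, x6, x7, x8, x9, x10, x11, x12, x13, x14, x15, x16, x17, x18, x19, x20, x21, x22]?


Koszul resolution: beta_i(k)=C(n,i), n=22
sum_i C(22,i) = 2^22 = 4194304


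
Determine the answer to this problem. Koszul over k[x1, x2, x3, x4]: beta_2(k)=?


C(n,i)=C(4,2)=6


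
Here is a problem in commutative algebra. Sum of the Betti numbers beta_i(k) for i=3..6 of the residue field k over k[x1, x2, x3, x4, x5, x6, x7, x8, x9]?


Koszul resolution: beta_i(k)=C(n,i), n=9
C(9,3)=84, C(9,4)=126, C(9,5)=126, C(9,6)=84
Sum=420


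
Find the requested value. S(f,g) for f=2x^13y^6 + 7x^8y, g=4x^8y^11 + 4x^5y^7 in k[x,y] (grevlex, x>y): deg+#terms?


LT(f)=2x^13y^6, LT(g)=4x^8y^11
lcm(LM)=x^13y^11
S(f,g) (scaled by 8 to clear denominators) = 4y^5*f - 2x^5*g = -8x^10y^7 + 28x^8y^6
2 terms, deg 17.
17+2=19


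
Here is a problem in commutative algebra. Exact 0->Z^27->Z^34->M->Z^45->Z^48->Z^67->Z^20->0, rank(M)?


Alt sum=0:
(-1)^0*27 + (-1)^1*34 + (-1)^2*? + (-1)^3*45 + (-1)^4*48 + (-1)^5*67 + (-1)^6*20=0
rank(M)=51


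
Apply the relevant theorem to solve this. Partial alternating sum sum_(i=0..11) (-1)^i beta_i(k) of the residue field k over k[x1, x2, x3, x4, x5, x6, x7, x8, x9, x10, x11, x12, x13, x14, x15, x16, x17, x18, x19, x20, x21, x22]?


Koszul resolution: beta_i(k)=C(n,i), n=22
sum_(i=0..p) (-1)^i C(n,i) = (-1)^p C(n-1,p)
(-1)^11*C(21,11) = (-1)^11*352716 = -352716


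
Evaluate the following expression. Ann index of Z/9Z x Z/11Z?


Exponent = lcm of the cyclic orders; pairwise coprime => product.
3^2*11^1=9*11=99


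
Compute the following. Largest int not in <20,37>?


gcd(20,37)=1 => F=ab-a-b=20*37-20-37=740-57=683


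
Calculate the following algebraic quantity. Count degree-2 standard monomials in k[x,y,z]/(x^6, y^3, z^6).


Need i<6, j<3, k<6 with i+j+k=2.
For each i, j ranges over max(0,2-i-5)..min(2,2-i):
  i=0: j in [0,2] -> 3
  i=1: j in [0,1] -> 2
  i=2: j in [0,0] -> 1
H(2) = 3+2+1 = 6


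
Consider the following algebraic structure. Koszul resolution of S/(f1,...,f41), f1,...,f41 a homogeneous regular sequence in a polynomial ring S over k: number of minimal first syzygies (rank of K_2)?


Regular sequence => Koszul complex is the minimal free resolution.
Syz_1 minimally generated by Koszul relations f_i*e_j - f_j*e_i (i<j): mu(Syz_1) = beta_2 = C(m,2) = m(m-1)/2
m=41
41*40/2 = 820
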